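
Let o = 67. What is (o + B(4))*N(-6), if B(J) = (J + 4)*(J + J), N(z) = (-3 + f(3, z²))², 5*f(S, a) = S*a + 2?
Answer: 47291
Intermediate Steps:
f(S, a) = ⅖ + S*a/5 (f(S, a) = (S*a + 2)/5 = (2 + S*a)/5 = ⅖ + S*a/5)
N(z) = (-13/5 + 3*z²/5)² (N(z) = (-3 + (⅖ + (⅕)*3*z²))² = (-3 + (⅖ + 3*z²/5))² = (-13/5 + 3*z²/5)²)
B(J) = 2*J*(4 + J) (B(J) = (4 + J)*(2*J) = 2*J*(4 + J))
(o + B(4))*N(-6) = (67 + 2*4*(4 + 4))*((-13 + 3*(-6)²)²/25) = (67 + 2*4*8)*((-13 + 3*36)²/25) = (67 + 64)*((-13 + 108)²/25) = 131*((1/25)*95²) = 131*((1/25)*9025) = 131*361 = 47291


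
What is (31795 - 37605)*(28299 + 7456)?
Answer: -207736550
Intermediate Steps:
(31795 - 37605)*(28299 + 7456) = -5810*35755 = -207736550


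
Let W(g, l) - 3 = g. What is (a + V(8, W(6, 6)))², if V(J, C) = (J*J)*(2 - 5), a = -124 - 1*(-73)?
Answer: 59049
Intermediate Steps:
a = -51 (a = -124 + 73 = -51)
W(g, l) = 3 + g
V(J, C) = -3*J² (V(J, C) = J²*(-3) = -3*J²)
(a + V(8, W(6, 6)))² = (-51 - 3*8²)² = (-51 - 3*64)² = (-51 - 192)² = (-243)² = 59049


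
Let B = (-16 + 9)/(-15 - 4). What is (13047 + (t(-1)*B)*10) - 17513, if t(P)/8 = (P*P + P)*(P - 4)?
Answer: -4466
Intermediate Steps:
t(P) = 8*(-4 + P)*(P + P²) (t(P) = 8*((P*P + P)*(P - 4)) = 8*((P² + P)*(-4 + P)) = 8*((P + P²)*(-4 + P)) = 8*((-4 + P)*(P + P²)) = 8*(-4 + P)*(P + P²))
B = 7/19 (B = -7/(-19) = -7*(-1/19) = 7/19 ≈ 0.36842)
(13047 + (t(-1)*B)*10) - 17513 = (13047 + ((8*(-1)*(-4 + (-1)² - 3*(-1)))*(7/19))*10) - 17513 = (13047 + ((8*(-1)*(-4 + 1 + 3))*(7/19))*10) - 17513 = (13047 + ((8*(-1)*0)*(7/19))*10) - 17513 = (13047 + (0*(7/19))*10) - 17513 = (13047 + 0*10) - 17513 = (13047 + 0) - 17513 = 13047 - 17513 = -4466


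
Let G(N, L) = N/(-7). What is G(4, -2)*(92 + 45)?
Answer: -548/7 ≈ -78.286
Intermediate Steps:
G(N, L) = -N/7 (G(N, L) = N*(-1/7) = -N/7)
G(4, -2)*(92 + 45) = (-1/7*4)*(92 + 45) = -4/7*137 = -548/7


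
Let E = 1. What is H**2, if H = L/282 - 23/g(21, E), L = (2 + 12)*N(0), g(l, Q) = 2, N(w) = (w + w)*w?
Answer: 529/4 ≈ 132.25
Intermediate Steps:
N(w) = 2*w**2 (N(w) = (2*w)*w = 2*w**2)
L = 0 (L = (2 + 12)*(2*0**2) = 14*(2*0) = 14*0 = 0)
H = -23/2 (H = 0/282 - 23/2 = 0*(1/282) - 23*1/2 = 0 - 23/2 = -23/2 ≈ -11.500)
H**2 = (-23/2)**2 = 529/4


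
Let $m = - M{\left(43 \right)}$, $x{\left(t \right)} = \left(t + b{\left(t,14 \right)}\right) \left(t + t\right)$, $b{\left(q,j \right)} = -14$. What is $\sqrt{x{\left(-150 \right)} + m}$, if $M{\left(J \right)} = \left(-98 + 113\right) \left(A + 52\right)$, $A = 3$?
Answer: $15 \sqrt{215} \approx 219.94$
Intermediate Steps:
$M{\left(J \right)} = 825$ ($M{\left(J \right)} = \left(-98 + 113\right) \left(3 + 52\right) = 15 \cdot 55 = 825$)
$x{\left(t \right)} = 2 t \left(-14 + t\right)$ ($x{\left(t \right)} = \left(t - 14\right) \left(t + t\right) = \left(-14 + t\right) 2 t = 2 t \left(-14 + t\right)$)
$m = -825$ ($m = \left(-1\right) 825 = -825$)
$\sqrt{x{\left(-150 \right)} + m} = \sqrt{2 \left(-150\right) \left(-14 - 150\right) - 825} = \sqrt{2 \left(-150\right) \left(-164\right) - 825} = \sqrt{49200 - 825} = \sqrt{48375} = 15 \sqrt{215}$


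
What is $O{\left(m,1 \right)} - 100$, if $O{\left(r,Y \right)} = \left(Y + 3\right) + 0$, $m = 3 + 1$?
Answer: $-96$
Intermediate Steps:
$m = 4$
$O{\left(r,Y \right)} = 3 + Y$ ($O{\left(r,Y \right)} = \left(3 + Y\right) + 0 = 3 + Y$)
$O{\left(m,1 \right)} - 100 = \left(3 + 1\right) - 100 = 4 - 100 = -96$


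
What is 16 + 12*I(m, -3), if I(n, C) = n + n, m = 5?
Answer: 136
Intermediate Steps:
I(n, C) = 2*n
16 + 12*I(m, -3) = 16 + 12*(2*5) = 16 + 12*10 = 16 + 120 = 136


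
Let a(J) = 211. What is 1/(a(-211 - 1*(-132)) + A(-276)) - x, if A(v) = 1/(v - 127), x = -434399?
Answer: 36937816171/85032 ≈ 4.3440e+5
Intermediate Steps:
A(v) = 1/(-127 + v)
1/(a(-211 - 1*(-132)) + A(-276)) - x = 1/(211 + 1/(-127 - 276)) - 1*(-434399) = 1/(211 + 1/(-403)) + 434399 = 1/(211 - 1/403) + 434399 = 1/(85032/403) + 434399 = 403/85032 + 434399 = 36937816171/85032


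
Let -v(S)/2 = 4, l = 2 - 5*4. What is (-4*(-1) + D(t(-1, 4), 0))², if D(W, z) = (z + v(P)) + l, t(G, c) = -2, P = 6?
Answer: 484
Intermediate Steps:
l = -18 (l = 2 - 20 = -18)
v(S) = -8 (v(S) = -2*4 = -8)
D(W, z) = -26 + z (D(W, z) = (z - 8) - 18 = (-8 + z) - 18 = -26 + z)
(-4*(-1) + D(t(-1, 4), 0))² = (-4*(-1) + (-26 + 0))² = (4 - 26)² = (-22)² = 484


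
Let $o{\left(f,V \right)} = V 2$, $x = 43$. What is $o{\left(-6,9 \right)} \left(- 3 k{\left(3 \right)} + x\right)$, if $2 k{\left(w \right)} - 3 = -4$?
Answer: $801$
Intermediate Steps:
$k{\left(w \right)} = - \frac{1}{2}$ ($k{\left(w \right)} = \frac{3}{2} + \frac{1}{2} \left(-4\right) = \frac{3}{2} - 2 = - \frac{1}{2}$)
$o{\left(f,V \right)} = 2 V$
$o{\left(-6,9 \right)} \left(- 3 k{\left(3 \right)} + x\right) = 2 \cdot 9 \left(\left(-3\right) \left(- \frac{1}{2}\right) + 43\right) = 18 \left(\frac{3}{2} + 43\right) = 18 \cdot \frac{89}{2} = 801$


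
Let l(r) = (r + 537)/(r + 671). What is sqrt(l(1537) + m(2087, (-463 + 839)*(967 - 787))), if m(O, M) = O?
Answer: sqrt(159050865)/276 ≈ 45.694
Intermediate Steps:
l(r) = (537 + r)/(671 + r)
sqrt(l(1537) + m(2087, (-463 + 839)*(967 - 787))) = sqrt((537 + 1537)/(671 + 1537) + 2087) = sqrt(2074/2208 + 2087) = sqrt((1/2208)*2074 + 2087) = sqrt(1037/1104 + 2087) = sqrt(2305085/1104) = sqrt(159050865)/276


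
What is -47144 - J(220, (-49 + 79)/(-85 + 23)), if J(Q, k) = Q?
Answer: -47364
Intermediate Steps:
-47144 - J(220, (-49 + 79)/(-85 + 23)) = -47144 - 1*220 = -47144 - 220 = -47364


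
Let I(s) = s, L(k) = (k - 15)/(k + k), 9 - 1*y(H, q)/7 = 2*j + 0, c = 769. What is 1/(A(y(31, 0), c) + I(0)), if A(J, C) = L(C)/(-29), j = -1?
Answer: -769/13 ≈ -59.154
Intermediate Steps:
y(H, q) = 77 (y(H, q) = 63 - 7*(2*(-1) + 0) = 63 - 7*(-2 + 0) = 63 - 7*(-2) = 63 + 14 = 77)
L(k) = (-15 + k)/(2*k) (L(k) = (-15 + k)/((2*k)) = (-15 + k)*(1/(2*k)) = (-15 + k)/(2*k))
A(J, C) = -(-15 + C)/(58*C) (A(J, C) = ((-15 + C)/(2*C))/(-29) = ((-15 + C)/(2*C))*(-1/29) = -(-15 + C)/(58*C))
1/(A(y(31, 0), c) + I(0)) = 1/((1/58)*(15 - 1*769)/769 + 0) = 1/((1/58)*(1/769)*(15 - 769) + 0) = 1/((1/58)*(1/769)*(-754) + 0) = 1/(-13/769 + 0) = 1/(-13/769) = -769/13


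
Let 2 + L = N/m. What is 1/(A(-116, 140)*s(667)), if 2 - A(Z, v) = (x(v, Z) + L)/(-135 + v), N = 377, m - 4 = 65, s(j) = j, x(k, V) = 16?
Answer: -15/18937 ≈ -0.00079210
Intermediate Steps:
m = 69 (m = 4 + 65 = 69)
L = 239/69 (L = -2 + 377/69 = 239/69 ≈ 3.4638)
A(Z, v) = 2 - 1343/(69*(-135 + v)) (A(Z, v) = 2 - (16 + 239/69)/(-135 + v) = 2 - 1343/(69*(-135 + v)))
1/(A(-116, 140)*s(667)) = 1/(((-19973 + 138*140)/(69*(-135 + 140)))*667) = (1/667)/((1/69)*(-19973 + 19320)/5) = (1/667)/((1/69)*(⅕)*(-653)) = (1/667)/(-653/345) = -345/653*1/667 = -15/18937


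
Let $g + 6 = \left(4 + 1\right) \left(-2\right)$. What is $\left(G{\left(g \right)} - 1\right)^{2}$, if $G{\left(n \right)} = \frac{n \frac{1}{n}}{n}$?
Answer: $\frac{289}{256} \approx 1.1289$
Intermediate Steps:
$g = -16$ ($g = -6 + \left(4 + 1\right) \left(-2\right) = -6 + 5 \left(-2\right) = -6 - 10 = -16$)
$G{\left(n \right)} = \frac{1}{n}$ ($G{\left(n \right)} = 1 \frac{1}{n} = \frac{1}{n}$)
$\left(G{\left(g \right)} - 1\right)^{2} = \left(\frac{1}{-16} - 1\right)^{2} = \left(- \frac{1}{16} - 1\right)^{2} = \left(- \frac{17}{16}\right)^{2} = \frac{289}{256}$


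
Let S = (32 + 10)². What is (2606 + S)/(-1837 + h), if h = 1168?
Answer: -4370/669 ≈ -6.5321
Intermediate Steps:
S = 1764 (S = 42² = 1764)
(2606 + S)/(-1837 + h) = (2606 + 1764)/(-1837 + 1168) = 4370/(-669) = 4370*(-1/669) = -4370/669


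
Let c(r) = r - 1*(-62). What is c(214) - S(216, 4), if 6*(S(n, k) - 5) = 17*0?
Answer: 271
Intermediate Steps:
c(r) = 62 + r (c(r) = r + 62 = 62 + r)
S(n, k) = 5 (S(n, k) = 5 + (17*0)/6 = 5 + (⅙)*0 = 5 + 0 = 5)
c(214) - S(216, 4) = (62 + 214) - 1*5 = 276 - 5 = 271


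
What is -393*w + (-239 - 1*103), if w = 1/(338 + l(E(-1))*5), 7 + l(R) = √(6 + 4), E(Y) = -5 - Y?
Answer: -31432257/91559 + 1965*√10/91559 ≈ -343.23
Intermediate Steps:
l(R) = -7 + √10 (l(R) = -7 + √(6 + 4) = -7 + √10)
w = 1/(303 + 5*√10) (w = 1/(338 + (-7 + √10)*5) = 1/(338 + (-35 + 5*√10)) = 1/(303 + 5*√10) ≈ 0.0031366)
-393*w + (-239 - 1*103) = -393*(303/91559 - 5*√10/91559) + (-239 - 1*103) = (-119079/91559 + 1965*√10/91559) + (-239 - 103) = (-119079/91559 + 1965*√10/91559) - 342 = -31432257/91559 + 1965*√10/91559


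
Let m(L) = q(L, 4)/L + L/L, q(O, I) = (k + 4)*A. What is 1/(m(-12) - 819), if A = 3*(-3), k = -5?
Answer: -4/3275 ≈ -0.0012214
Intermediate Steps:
A = -9
q(O, I) = 9 (q(O, I) = (-5 + 4)*(-9) = -1*(-9) = 9)
m(L) = 1 + 9/L (m(L) = 9/L + L/L = 9/L + 1 = 1 + 9/L)
1/(m(-12) - 819) = 1/((9 - 12)/(-12) - 819) = 1/(-1/12*(-3) - 819) = 1/(¼ - 819) = 1/(-3275/4) = -4/3275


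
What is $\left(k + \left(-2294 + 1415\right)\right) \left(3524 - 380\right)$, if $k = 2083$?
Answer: $3785376$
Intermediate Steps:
$\left(k + \left(-2294 + 1415\right)\right) \left(3524 - 380\right) = \left(2083 + \left(-2294 + 1415\right)\right) \left(3524 - 380\right) = \left(2083 - 879\right) 3144 = 1204 \cdot 3144 = 3785376$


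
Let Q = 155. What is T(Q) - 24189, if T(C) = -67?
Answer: -24256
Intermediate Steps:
T(Q) - 24189 = -67 - 24189 = -24256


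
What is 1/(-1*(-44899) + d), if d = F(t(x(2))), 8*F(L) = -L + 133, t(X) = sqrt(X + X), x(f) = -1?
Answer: 2874600/129114455627 + 8*I*sqrt(2)/129114455627 ≈ 2.2264e-5 + 8.7625e-11*I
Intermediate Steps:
t(X) = sqrt(2)*sqrt(X) (t(X) = sqrt(2*X) = sqrt(2)*sqrt(X))
F(L) = 133/8 - L/8 (F(L) = (-L + 133)/8 = (133 - L)/8 = 133/8 - L/8)
d = 133/8 - I*sqrt(2)/8 (d = 133/8 - sqrt(2)*sqrt(-1)/8 = 133/8 - sqrt(2)*I/8 = 133/8 - I*sqrt(2)/8 ≈ 16.625 - 0.17678*I)
1/(-1*(-44899) + d) = 1/(-1*(-44899) + (133/8 - I*sqrt(2)/8)) = 1/(44899 + (133/8 - I*sqrt(2)/8)) = 1/(359325/8 - I*sqrt(2)/8)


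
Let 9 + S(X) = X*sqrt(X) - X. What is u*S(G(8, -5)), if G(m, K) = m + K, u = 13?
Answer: -156 + 39*sqrt(3) ≈ -88.450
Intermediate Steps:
G(m, K) = K + m
S(X) = -9 + X**(3/2) - X (S(X) = -9 + (X*sqrt(X) - X) = -9 + (X**(3/2) - X) = -9 + X**(3/2) - X)
u*S(G(8, -5)) = 13*(-9 + (-5 + 8)**(3/2) - (-5 + 8)) = 13*(-9 + 3**(3/2) - 1*3) = 13*(-9 + 3*sqrt(3) - 3) = 13*(-12 + 3*sqrt(3)) = -156 + 39*sqrt(3)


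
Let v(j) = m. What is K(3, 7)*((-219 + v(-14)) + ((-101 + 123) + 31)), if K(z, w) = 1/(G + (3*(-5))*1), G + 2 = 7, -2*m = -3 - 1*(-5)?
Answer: 167/10 ≈ 16.700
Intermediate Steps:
m = -1 (m = -(-3 - 1*(-5))/2 = -(-3 + 5)/2 = -1/2*2 = -1)
v(j) = -1
G = 5 (G = -2 + 7 = 5)
K(z, w) = -1/10 (K(z, w) = 1/(5 + (3*(-5))*1) = 1/(5 - 15*1) = 1/(5 - 15) = 1/(-10) = -1/10)
K(3, 7)*((-219 + v(-14)) + ((-101 + 123) + 31)) = -((-219 - 1) + ((-101 + 123) + 31))/10 = -(-220 + (22 + 31))/10 = -(-220 + 53)/10 = -1/10*(-167) = 167/10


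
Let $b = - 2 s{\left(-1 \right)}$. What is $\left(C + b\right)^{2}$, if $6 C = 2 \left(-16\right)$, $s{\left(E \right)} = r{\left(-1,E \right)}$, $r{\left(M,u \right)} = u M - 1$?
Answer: $\frac{256}{9} \approx 28.444$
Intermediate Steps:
$r{\left(M,u \right)} = -1 + M u$ ($r{\left(M,u \right)} = M u - 1 = -1 + M u$)
$s{\left(E \right)} = -1 - E$
$C = - \frac{16}{3}$ ($C = \frac{2 \left(-16\right)}{6} = \frac{1}{6} \left(-32\right) = - \frac{16}{3} \approx -5.3333$)
$b = 0$ ($b = - 2 \left(-1 - -1\right) = - 2 \left(-1 + 1\right) = \left(-2\right) 0 = 0$)
$\left(C + b\right)^{2} = \left(- \frac{16}{3} + 0\right)^{2} = \left(- \frac{16}{3}\right)^{2} = \frac{256}{9}$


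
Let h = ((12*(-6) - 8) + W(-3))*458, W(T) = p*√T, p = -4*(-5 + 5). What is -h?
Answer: 36640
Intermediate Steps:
p = 0 (p = -4*0 = 0)
W(T) = 0 (W(T) = 0*√T = 0)
h = -36640 (h = ((12*(-6) - 8) + 0)*458 = ((-72 - 8) + 0)*458 = (-80 + 0)*458 = -80*458 = -36640)
-h = -1*(-36640) = 36640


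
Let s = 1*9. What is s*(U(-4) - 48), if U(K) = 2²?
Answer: -396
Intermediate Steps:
s = 9
U(K) = 4
s*(U(-4) - 48) = 9*(4 - 48) = 9*(-44) = -396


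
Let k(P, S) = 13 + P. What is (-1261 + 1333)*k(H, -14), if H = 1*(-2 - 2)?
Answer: 648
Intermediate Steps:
H = -4 (H = 1*(-4) = -4)
(-1261 + 1333)*k(H, -14) = (-1261 + 1333)*(13 - 4) = 72*9 = 648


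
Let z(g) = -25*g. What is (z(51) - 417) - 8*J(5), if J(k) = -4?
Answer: -1660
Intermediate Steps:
(z(51) - 417) - 8*J(5) = (-25*51 - 417) - 8*(-4) = (-1275 - 417) + 32 = -1692 + 32 = -1660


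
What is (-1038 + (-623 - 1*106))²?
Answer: 3122289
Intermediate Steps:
(-1038 + (-623 - 1*106))² = (-1038 + (-623 - 106))² = (-1038 - 729)² = (-1767)² = 3122289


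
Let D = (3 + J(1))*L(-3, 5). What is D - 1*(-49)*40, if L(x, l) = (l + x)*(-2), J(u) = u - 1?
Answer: 1948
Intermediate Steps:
J(u) = -1 + u
L(x, l) = -2*l - 2*x
D = -12 (D = (3 + (-1 + 1))*(-2*5 - 2*(-3)) = (3 + 0)*(-10 + 6) = 3*(-4) = -12)
D - 1*(-49)*40 = -12 - 1*(-49)*40 = -12 + 49*40 = -12 + 1960 = 1948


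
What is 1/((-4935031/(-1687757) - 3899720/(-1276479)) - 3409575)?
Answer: -2154386367603/7345529018076834836 ≈ -2.9329e-7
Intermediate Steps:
1/((-4935031/(-1687757) - 3899720/(-1276479)) - 3409575) = 1/((-4935031*(-1/1687757) - 3899720*(-1/1276479)) - 3409575) = 1/((4935031/1687757 + 3899720/1276479) - 3409575) = 1/(12881243163889/2154386367603 - 3409575) = 1/(-7345529018076834836/2154386367603) = -2154386367603/7345529018076834836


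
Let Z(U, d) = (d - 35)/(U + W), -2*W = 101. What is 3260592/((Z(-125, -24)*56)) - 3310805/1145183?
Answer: 81912698852906/472960579 ≈ 1.7319e+5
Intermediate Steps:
W = -101/2 (W = -½*101 = -101/2 ≈ -50.500)
Z(U, d) = (-35 + d)/(-101/2 + U) (Z(U, d) = (d - 35)/(U - 101/2) = (-35 + d)/(-101/2 + U))
3260592/((Z(-125, -24)*56)) - 3310805/1145183 = 3260592/(((2*(-35 - 24)/(-101 + 2*(-125)))*56)) - 3310805/1145183 = 3260592/(((2*(-59)/(-101 - 250))*56)) - 3310805*1/1145183 = 3260592/(((2*(-59)/(-351))*56)) - 3310805/1145183 = 3260592/(((2*(-1/351)*(-59))*56)) - 3310805/1145183 = 3260592/(((118/351)*56)) - 3310805/1145183 = 3260592/(6608/351) - 3310805/1145183 = 3260592*(351/6608) - 3310805/1145183 = 71529237/413 - 3310805/1145183 = 81912698852906/472960579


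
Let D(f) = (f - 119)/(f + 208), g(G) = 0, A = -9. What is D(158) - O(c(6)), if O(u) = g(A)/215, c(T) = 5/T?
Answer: 13/122 ≈ 0.10656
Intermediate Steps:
D(f) = (-119 + f)/(208 + f)
O(u) = 0 (O(u) = 0/215 = 0*(1/215) = 0)
D(158) - O(c(6)) = (-119 + 158)/(208 + 158) - 1*0 = 39/366 + 0 = (1/366)*39 + 0 = 13/122 + 0 = 13/122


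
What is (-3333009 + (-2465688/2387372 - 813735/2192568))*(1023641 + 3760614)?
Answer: -32054069646251514165585/2010167224 ≈ -1.5946e+13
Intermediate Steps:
(-3333009 + (-2465688/2387372 - 813735/2192568))*(1023641 + 3760614) = (-3333009 + (-2465688*1/2387372 - 813735*1/2192568))*4784255 = (-3333009 + (-616422/596843 - 271245/730856))*4784255 = (-3333009 - 19755045057/14071170568)*4784255 = -46899357898724169/14071170568*4784255 = -32054069646251514165585/2010167224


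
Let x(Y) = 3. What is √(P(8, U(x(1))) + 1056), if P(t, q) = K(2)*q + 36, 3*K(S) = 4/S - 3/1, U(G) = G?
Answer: √1091 ≈ 33.030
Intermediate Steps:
K(S) = -1 + 4/(3*S) (K(S) = (4/S - 3/1)/3 = (4/S - 3*1)/3 = (4/S - 3)/3 = (-3 + 4/S)/3 = -1 + 4/(3*S))
P(t, q) = 36 - q/3 (P(t, q) = ((4/3 - 1*2)/2)*q + 36 = ((4/3 - 2)/2)*q + 36 = ((½)*(-⅔))*q + 36 = -q/3 + 36 = 36 - q/3)
√(P(8, U(x(1))) + 1056) = √((36 - ⅓*3) + 1056) = √((36 - 1) + 1056) = √(35 + 1056) = √1091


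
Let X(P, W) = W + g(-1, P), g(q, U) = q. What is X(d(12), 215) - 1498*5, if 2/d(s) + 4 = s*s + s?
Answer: -7276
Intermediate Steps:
d(s) = 2/(-4 + s + s**2) (d(s) = 2/(-4 + (s*s + s)) = 2/(-4 + (s**2 + s)) = 2/(-4 + (s + s**2)) = 2/(-4 + s + s**2))
X(P, W) = -1 + W (X(P, W) = W - 1 = -1 + W)
X(d(12), 215) - 1498*5 = (-1 + 215) - 1498*5 = 214 - 7490 = -7276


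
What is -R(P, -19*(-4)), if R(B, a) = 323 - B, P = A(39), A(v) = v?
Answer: -284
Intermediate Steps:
P = 39
-R(P, -19*(-4)) = -(323 - 1*39) = -(323 - 39) = -1*284 = -284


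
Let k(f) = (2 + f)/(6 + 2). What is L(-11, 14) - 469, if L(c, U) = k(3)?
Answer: -3747/8 ≈ -468.38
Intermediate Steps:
k(f) = 1/4 + f/8 (k(f) = (2 + f)/8 = (2 + f)*(1/8) = 1/4 + f/8)
L(c, U) = 5/8 (L(c, U) = 1/4 + (1/8)*3 = 1/4 + 3/8 = 5/8)
L(-11, 14) - 469 = 5/8 - 469 = -3747/8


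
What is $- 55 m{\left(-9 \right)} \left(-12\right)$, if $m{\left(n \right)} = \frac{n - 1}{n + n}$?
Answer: $\frac{1100}{3} \approx 366.67$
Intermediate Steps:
$m{\left(n \right)} = \frac{-1 + n}{2 n}$
$- 55 m{\left(-9 \right)} \left(-12\right) = - 55 \frac{-1 - 9}{2 \left(-9\right)} \left(-12\right) = - 55 \cdot \frac{1}{2} \left(- \frac{1}{9}\right) \left(-10\right) \left(-12\right) = \left(-55\right) \frac{5}{9} \left(-12\right) = \left(- \frac{275}{9}\right) \left(-12\right) = \frac{1100}{3}$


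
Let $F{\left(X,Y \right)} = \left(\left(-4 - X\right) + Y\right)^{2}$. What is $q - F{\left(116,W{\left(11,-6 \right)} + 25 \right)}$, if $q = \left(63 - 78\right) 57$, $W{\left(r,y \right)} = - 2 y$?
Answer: $-7744$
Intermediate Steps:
$F{\left(X,Y \right)} = \left(-4 + Y - X\right)^{2}$
$q = -855$ ($q = \left(-15\right) 57 = -855$)
$q - F{\left(116,W{\left(11,-6 \right)} + 25 \right)} = -855 - \left(4 + 116 - \left(\left(-2\right) \left(-6\right) + 25\right)\right)^{2} = -855 - \left(4 + 116 - \left(12 + 25\right)\right)^{2} = -855 - \left(4 + 116 - 37\right)^{2} = -855 - 83^{2} = -855 - 6889 = -7744$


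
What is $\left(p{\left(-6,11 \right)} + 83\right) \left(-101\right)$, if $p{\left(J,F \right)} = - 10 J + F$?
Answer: $-15554$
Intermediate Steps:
$p{\left(J,F \right)} = F - 10 J$
$\left(p{\left(-6,11 \right)} + 83\right) \left(-101\right) = \left(\left(11 - -60\right) + 83\right) \left(-101\right) = \left(\left(11 + 60\right) + 83\right) \left(-101\right) = \left(71 + 83\right) \left(-101\right) = 154 \left(-101\right) = -15554$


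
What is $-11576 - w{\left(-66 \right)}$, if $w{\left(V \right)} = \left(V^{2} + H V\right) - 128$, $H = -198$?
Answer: $-28872$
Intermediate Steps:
$w{\left(V \right)} = -128 + V^{2} - 198 V$ ($w{\left(V \right)} = \left(V^{2} - 198 V\right) - 128 = -128 + V^{2} - 198 V$)
$-11576 - w{\left(-66 \right)} = -11576 - \left(-128 + \left(-66\right)^{2} - -13068\right) = -11576 - \left(-128 + 4356 + 13068\right) = -11576 - 17296 = -28872$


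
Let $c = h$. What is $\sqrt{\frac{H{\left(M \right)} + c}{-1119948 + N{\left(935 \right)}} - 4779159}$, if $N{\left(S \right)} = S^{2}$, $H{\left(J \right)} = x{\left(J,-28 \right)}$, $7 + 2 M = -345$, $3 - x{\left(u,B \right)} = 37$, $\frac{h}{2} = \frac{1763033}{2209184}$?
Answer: $\frac{i \sqrt{22005280138722486095842822199}}{67855915004} \approx 2186.1 i$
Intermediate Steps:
$h = \frac{1763033}{1104592}$ ($h = 2 \cdot \frac{1763033}{2209184} = \frac{1763033}{1104592} \approx 1.5961$)
$x{\left(u,B \right)} = -34$ ($x{\left(u,B \right)} = 3 - 37 = -34$)
$c = \frac{1763033}{1104592} \approx 1.5961$
$M = -176$ ($M = - \frac{7}{2} + \frac{1}{2} \left(-345\right) = - \frac{7}{2} - \frac{345}{2} = -176$)
$H{\left(J \right)} = -34$
$\sqrt{\frac{H{\left(M \right)} + c}{-1119948 + N{\left(935 \right)}} - 4779159} = \sqrt{\frac{-34 + \frac{1763033}{1104592}}{-1119948 + 935^{2}} - 4779159} = \sqrt{- \frac{35793095}{1104592 \left(-1119948 + 874225\right)} - 4779159} = \sqrt{- \frac{35793095}{1104592 \left(-245723\right)} - 4779159} = \sqrt{\left(- \frac{35793095}{1104592}\right) \left(- \frac{1}{245723}\right) - 4779159} = \sqrt{\frac{35793095}{271423660016} - 4779159} = \sqrt{- \frac{1297176827542613449}{271423660016}} = \frac{i \sqrt{22005280138722486095842822199}}{67855915004}$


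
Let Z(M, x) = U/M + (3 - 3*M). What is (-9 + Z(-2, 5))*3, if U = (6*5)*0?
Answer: 0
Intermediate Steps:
U = 0 (U = 30*0 = 0)
Z(M, x) = 3 - 3*M (Z(M, x) = 0/M + (3 - 3*M) = 0 + (3 - 3*M) = 3 - 3*M)
(-9 + Z(-2, 5))*3 = (-9 + (3 - 3*(-2)))*3 = (-9 + (3 + 6))*3 = (-9 + 9)*3 = 0*3 = 0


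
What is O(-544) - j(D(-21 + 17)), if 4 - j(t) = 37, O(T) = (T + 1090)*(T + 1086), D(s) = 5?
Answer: 295965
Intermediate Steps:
O(T) = (1086 + T)*(1090 + T) (O(T) = (1090 + T)*(1086 + T) = (1086 + T)*(1090 + T))
j(t) = -33 (j(t) = 4 - 1*37 = 4 - 37 = -33)
O(-544) - j(D(-21 + 17)) = (1183740 + (-544)² + 2176*(-544)) - 1*(-33) = (1183740 + 295936 - 1183744) + 33 = 295932 + 33 = 295965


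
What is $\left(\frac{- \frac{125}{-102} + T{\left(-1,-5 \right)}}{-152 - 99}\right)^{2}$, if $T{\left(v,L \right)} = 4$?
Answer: $\frac{284089}{655462404} \approx 0.00043342$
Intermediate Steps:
$\left(\frac{- \frac{125}{-102} + T{\left(-1,-5 \right)}}{-152 - 99}\right)^{2} = \left(\frac{- \frac{125}{-102} + 4}{-152 - 99}\right)^{2} = \left(\frac{\left(-125\right) \left(- \frac{1}{102}\right) + 4}{-251}\right)^{2} = \left(\left(\frac{125}{102} + 4\right) \left(- \frac{1}{251}\right)\right)^{2} = \left(\frac{533}{102} \left(- \frac{1}{251}\right)\right)^{2} = \left(- \frac{533}{25602}\right)^{2} = \frac{284089}{655462404}$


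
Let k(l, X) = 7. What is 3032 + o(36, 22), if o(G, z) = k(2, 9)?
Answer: 3039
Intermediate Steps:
o(G, z) = 7
3032 + o(36, 22) = 3032 + 7 = 3039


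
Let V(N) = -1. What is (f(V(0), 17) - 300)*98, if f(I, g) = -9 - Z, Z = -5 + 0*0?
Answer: -29792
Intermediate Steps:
Z = -5 (Z = -5 + 0 = -5)
f(I, g) = -4 (f(I, g) = -9 - 1*(-5) = -9 + 5 = -4)
(f(V(0), 17) - 300)*98 = (-4 - 300)*98 = -304*98 = -29792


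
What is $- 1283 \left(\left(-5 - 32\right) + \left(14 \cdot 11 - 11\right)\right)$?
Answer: $-135998$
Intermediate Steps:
$- 1283 \left(\left(-5 - 32\right) + \left(14 \cdot 11 - 11\right)\right) = - 1283 \left(\left(-5 - 32\right) + \left(154 - 11\right)\right) = - 1283 \left(-37 + 143\right) = \left(-1283\right) 106 = -135998$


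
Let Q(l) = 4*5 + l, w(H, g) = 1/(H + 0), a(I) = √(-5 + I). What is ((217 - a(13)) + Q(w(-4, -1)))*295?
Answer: 279365/4 - 590*√2 ≈ 69007.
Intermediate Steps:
w(H, g) = 1/H
Q(l) = 20 + l
((217 - a(13)) + Q(w(-4, -1)))*295 = ((217 - √(-5 + 13)) + (20 + 1/(-4)))*295 = ((217 - √8) + (20 - ¼))*295 = ((217 - 2*√2) + 79/4)*295 = (947/4 - 2*√2)*295 = 279365/4 - 590*√2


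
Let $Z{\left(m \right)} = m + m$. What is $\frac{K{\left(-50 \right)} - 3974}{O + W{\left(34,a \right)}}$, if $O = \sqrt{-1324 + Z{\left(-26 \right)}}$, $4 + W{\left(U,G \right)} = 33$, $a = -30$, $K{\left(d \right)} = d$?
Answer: $- \frac{116696}{2217} + \frac{16096 i \sqrt{86}}{2217} \approx -52.637 + 67.329 i$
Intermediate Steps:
$Z{\left(m \right)} = 2 m$
$W{\left(U,G \right)} = 29$ ($W{\left(U,G \right)} = -4 + 33 = 29$)
$O = 4 i \sqrt{86}$ ($O = \sqrt{-1324 + 2 \left(-26\right)} = \sqrt{-1324 - 52} = \sqrt{-1376} = 4 i \sqrt{86} \approx 37.094 i$)
$\frac{K{\left(-50 \right)} - 3974}{O + W{\left(34,a \right)}} = \frac{-50 - 3974}{4 i \sqrt{86} + 29} = - \frac{4024}{29 + 4 i \sqrt{86}}$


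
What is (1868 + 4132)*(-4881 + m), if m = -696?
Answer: -33462000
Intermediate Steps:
(1868 + 4132)*(-4881 + m) = (1868 + 4132)*(-4881 - 696) = 6000*(-5577) = -33462000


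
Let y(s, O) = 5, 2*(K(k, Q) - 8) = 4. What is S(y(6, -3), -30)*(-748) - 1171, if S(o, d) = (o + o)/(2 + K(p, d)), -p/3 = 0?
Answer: -5383/3 ≈ -1794.3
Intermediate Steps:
p = 0 (p = -3*0 = 0)
K(k, Q) = 10 (K(k, Q) = 8 + (½)*4 = 8 + 2 = 10)
S(o, d) = o/6 (S(o, d) = (o + o)/(2 + 10) = (2*o)/12 = (2*o)*(1/12) = o/6)
S(y(6, -3), -30)*(-748) - 1171 = ((⅙)*5)*(-748) - 1171 = (⅚)*(-748) - 1171 = -1870/3 - 1171 = -5383/3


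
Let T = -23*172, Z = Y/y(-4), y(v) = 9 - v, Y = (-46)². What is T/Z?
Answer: -559/23 ≈ -24.304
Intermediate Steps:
Y = 2116
Z = 2116/13 (Z = 2116/(9 - 1*(-4)) = 2116/(9 + 4) = 2116/13 ≈ 162.77)
T = -3956
T/Z = -3956/2116/13 = -3956*13/2116 = -559/23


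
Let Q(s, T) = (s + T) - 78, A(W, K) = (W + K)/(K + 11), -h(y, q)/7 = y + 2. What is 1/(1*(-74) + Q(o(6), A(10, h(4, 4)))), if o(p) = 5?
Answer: -31/4525 ≈ -0.0068508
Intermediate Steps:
h(y, q) = -14 - 7*y (h(y, q) = -7*(y + 2) = -7*(2 + y) = -14 - 7*y)
A(W, K) = (K + W)/(11 + K)
Q(s, T) = -78 + T + s (Q(s, T) = (T + s) - 78 = -78 + T + s)
1/(1*(-74) + Q(o(6), A(10, h(4, 4)))) = 1/(1*(-74) + (-78 + ((-14 - 7*4) + 10)/(11 + (-14 - 7*4)) + 5)) = 1/(-74 + (-78 + ((-14 - 28) + 10)/(11 + (-14 - 28)) + 5)) = 1/(-74 + (-78 + (-42 + 10)/(11 - 42) + 5)) = 1/(-74 + (-78 - 32/(-31) + 5)) = 1/(-74 + (-78 - 1/31*(-32) + 5)) = 1/(-74 + (-78 + 32/31 + 5)) = 1/(-74 - 2231/31) = 1/(-4525/31) = -31/4525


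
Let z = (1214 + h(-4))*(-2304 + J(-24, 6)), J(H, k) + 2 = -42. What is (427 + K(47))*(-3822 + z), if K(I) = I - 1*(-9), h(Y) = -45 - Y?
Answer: -1332126558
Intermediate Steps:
J(H, k) = -44 (J(H, k) = -2 - 42 = -44)
z = -2754204 (z = (1214 + (-45 - 1*(-4)))*(-2304 - 44) = (1214 + (-45 + 4))*(-2348) = (1214 - 41)*(-2348) = 1173*(-2348) = -2754204)
K(I) = 9 + I (K(I) = I + 9 = 9 + I)
(427 + K(47))*(-3822 + z) = (427 + (9 + 47))*(-3822 - 2754204) = (427 + 56)*(-2758026) = 483*(-2758026) = -1332126558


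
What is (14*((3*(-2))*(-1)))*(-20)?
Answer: -1680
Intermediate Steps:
(14*((3*(-2))*(-1)))*(-20) = (14*(-6*(-1)))*(-20) = (14*6)*(-20) = 84*(-20) = -1680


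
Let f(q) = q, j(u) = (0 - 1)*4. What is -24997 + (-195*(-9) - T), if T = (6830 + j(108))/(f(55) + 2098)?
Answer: -50046852/2153 ≈ -23245.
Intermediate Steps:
j(u) = -4 (j(u) = -1*4 = -4)
T = 6826/2153 (T = (6830 - 4)/(55 + 2098) = 6826/2153 ≈ 3.1705)
-24997 + (-195*(-9) - T) = -24997 + (-195*(-9) - 1*6826/2153) = -24997 + (1755 - 6826/2153) = -24997 + 3771689/2153 = -50046852/2153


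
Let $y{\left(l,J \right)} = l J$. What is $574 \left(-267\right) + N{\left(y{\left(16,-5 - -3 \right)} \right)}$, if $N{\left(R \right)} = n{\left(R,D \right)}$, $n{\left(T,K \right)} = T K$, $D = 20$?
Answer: $-153898$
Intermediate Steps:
$n{\left(T,K \right)} = K T$
$y{\left(l,J \right)} = J l$
$N{\left(R \right)} = 20 R$
$574 \left(-267\right) + N{\left(y{\left(16,-5 - -3 \right)} \right)} = 574 \left(-267\right) + 20 \left(-5 - -3\right) 16 = -153258 + 20 \left(-5 + 3\right) 16 = -153258 + 20 \left(\left(-2\right) 16\right) = -153258 + 20 \left(-32\right) = -153258 - 640 = -153898$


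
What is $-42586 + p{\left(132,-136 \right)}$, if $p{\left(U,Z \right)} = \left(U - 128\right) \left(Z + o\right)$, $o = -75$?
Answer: $-43430$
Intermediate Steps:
$p{\left(U,Z \right)} = \left(-128 + U\right) \left(-75 + Z\right)$ ($p{\left(U,Z \right)} = \left(U - 128\right) \left(Z - 75\right) = \left(-128 + U\right) \left(-75 + Z\right)$)
$-42586 + p{\left(132,-136 \right)} = -42586 + \left(9600 - -17408 - 9900 + 132 \left(-136\right)\right) = -42586 + \left(9600 + 17408 - 9900 - 17952\right) = -42586 - 844 = -43430$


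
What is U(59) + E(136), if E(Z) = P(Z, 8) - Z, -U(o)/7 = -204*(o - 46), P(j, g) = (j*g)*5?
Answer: 23868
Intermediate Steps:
P(j, g) = 5*g*j (P(j, g) = (g*j)*5 = 5*g*j)
U(o) = -65688 + 1428*o (U(o) = -(-1428)*(o - 46) = -(-1428)*(-46 + o) = -7*(9384 - 204*o) = -65688 + 1428*o)
E(Z) = 39*Z (E(Z) = 5*8*Z - Z = 40*Z - Z = 39*Z)
U(59) + E(136) = (-65688 + 1428*59) + 39*136 = (-65688 + 84252) + 5304 = 18564 + 5304 = 23868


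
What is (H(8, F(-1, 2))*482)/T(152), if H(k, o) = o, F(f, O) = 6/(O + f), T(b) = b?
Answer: 723/38 ≈ 19.026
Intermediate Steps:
(H(8, F(-1, 2))*482)/T(152) = ((6/(2 - 1))*482)/152 = ((6/1)*482)*(1/152) = ((6*1)*482)*(1/152) = (6*482)*(1/152) = 2892*(1/152) = 723/38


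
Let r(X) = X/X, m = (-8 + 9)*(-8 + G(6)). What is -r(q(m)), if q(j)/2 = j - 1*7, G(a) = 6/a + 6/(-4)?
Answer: -1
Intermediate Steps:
G(a) = -3/2 + 6/a (G(a) = 6/a + 6*(-¼) = 6/a - 3/2 = -3/2 + 6/a)
m = -17/2 (m = (-8 + 9)*(-8 + (-3/2 + 6/6)) = 1*(-8 + (-3/2 + 6*(⅙))) = 1*(-8 + (-3/2 + 1)) = 1*(-8 - ½) = 1*(-17/2) = -17/2 ≈ -8.5000)
q(j) = -14 + 2*j (q(j) = 2*(j - 1*7) = 2*(j - 7) = 2*(-7 + j) = -14 + 2*j)
r(X) = 1
-r(q(m)) = -1*1 = -1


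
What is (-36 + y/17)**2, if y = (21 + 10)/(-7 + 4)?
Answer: 3485689/2601 ≈ 1340.1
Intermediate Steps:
y = -31/3 (y = 31/(-3) = 31*(-1/3) = -31/3 ≈ -10.333)
(-36 + y/17)**2 = (-36 - 31/3/17)**2 = (-36 - 31/3*1/17)**2 = (-36 - 31/51)**2 = (-1867/51)**2 = 3485689/2601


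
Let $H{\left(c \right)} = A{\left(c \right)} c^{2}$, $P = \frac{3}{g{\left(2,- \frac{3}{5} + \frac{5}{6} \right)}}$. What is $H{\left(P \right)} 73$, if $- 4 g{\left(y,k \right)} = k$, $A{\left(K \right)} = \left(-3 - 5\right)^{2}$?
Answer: $\frac{605491200}{49} \approx 1.2357 \cdot 10^{7}$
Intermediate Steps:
$A{\left(K \right)} = 64$ ($A{\left(K \right)} = \left(-8\right)^{2} = 64$)
$g{\left(y,k \right)} = - \frac{k}{4}$
$P = - \frac{360}{7}$ ($P = \frac{3}{\left(- \frac{1}{4}\right) \left(- \frac{3}{5} + \frac{5}{6}\right)} = \frac{3}{\left(- \frac{1}{4}\right) \frac{7}{30}} = \frac{3}{- \frac{7}{120}} = 3 \left(- \frac{120}{7}\right) = - \frac{360}{7} \approx -51.429$)
$H{\left(c \right)} = 64 c^{2}$
$H{\left(P \right)} 73 = 64 \left(- \frac{360}{7}\right)^{2} \cdot 73 = 64 \cdot \frac{129600}{49} \cdot 73 = \frac{8294400}{49} \cdot 73 = \frac{605491200}{49}$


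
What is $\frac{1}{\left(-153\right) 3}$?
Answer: $- \frac{1}{459} \approx -0.0021787$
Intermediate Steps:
$\frac{1}{\left(-153\right) 3} = \frac{1}{-459} = - \frac{1}{459}$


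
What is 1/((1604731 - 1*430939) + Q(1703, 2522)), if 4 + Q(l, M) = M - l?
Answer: 1/1174607 ≈ 8.5135e-7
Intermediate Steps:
Q(l, M) = -4 + M - l (Q(l, M) = -4 + (M - l) = -4 + M - l)
1/((1604731 - 1*430939) + Q(1703, 2522)) = 1/((1604731 - 1*430939) + (-4 + 2522 - 1*1703)) = 1/((1604731 - 430939) + (-4 + 2522 - 1703)) = 1/(1173792 + 815) = 1/1174607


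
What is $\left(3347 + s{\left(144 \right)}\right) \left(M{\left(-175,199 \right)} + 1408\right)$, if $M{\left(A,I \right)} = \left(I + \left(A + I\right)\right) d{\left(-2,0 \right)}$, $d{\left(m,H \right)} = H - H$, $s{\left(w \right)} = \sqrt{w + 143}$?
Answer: $4712576 + 1408 \sqrt{287} \approx 4.7364 \cdot 10^{6}$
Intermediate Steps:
$s{\left(w \right)} = \sqrt{143 + w}$
$d{\left(m,H \right)} = 0$
$M{\left(A,I \right)} = 0$ ($M{\left(A,I \right)} = \left(I + \left(A + I\right)\right) 0 = \left(A + 2 I\right) 0 = 0$)
$\left(3347 + s{\left(144 \right)}\right) \left(M{\left(-175,199 \right)} + 1408\right) = \left(3347 + \sqrt{143 + 144}\right) \left(0 + 1408\right) = \left(3347 + \sqrt{287}\right) 1408 = 4712576 + 1408 \sqrt{287}$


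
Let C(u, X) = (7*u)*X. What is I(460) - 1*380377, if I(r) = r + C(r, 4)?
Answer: -367037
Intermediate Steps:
C(u, X) = 7*X*u
I(r) = 29*r (I(r) = r + 7*4*r = r + 28*r = 29*r)
I(460) - 1*380377 = 29*460 - 1*380377 = 13340 - 380377 = -367037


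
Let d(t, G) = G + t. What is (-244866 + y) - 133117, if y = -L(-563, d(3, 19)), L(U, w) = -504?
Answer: -377479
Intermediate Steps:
y = 504 (y = -1*(-504) = 504)
(-244866 + y) - 133117 = (-244866 + 504) - 133117 = -244362 - 133117 = -377479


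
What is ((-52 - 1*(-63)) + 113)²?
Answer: 15376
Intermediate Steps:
((-52 - 1*(-63)) + 113)² = ((-52 + 63) + 113)² = (11 + 113)² = 124² = 15376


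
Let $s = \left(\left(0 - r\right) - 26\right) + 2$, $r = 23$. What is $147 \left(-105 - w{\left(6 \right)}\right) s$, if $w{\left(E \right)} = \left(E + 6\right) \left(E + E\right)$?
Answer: $1720341$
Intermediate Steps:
$w{\left(E \right)} = 2 E \left(6 + E\right)$ ($w{\left(E \right)} = \left(6 + E\right) 2 E = 2 E \left(6 + E\right)$)
$s = -47$ ($s = \left(\left(0 - 23\right) - 26\right) + 2 = \left(-23 - 26\right) + 2 = -49 + 2 = -47$)
$147 \left(-105 - w{\left(6 \right)}\right) s = 147 \left(-105 - 2 \cdot 6 \left(6 + 6\right)\right) \left(-47\right) = 147 \left(-105 - 2 \cdot 6 \cdot 12\right) \left(-47\right) = 147 \left(-105 - 144\right) \left(-47\right) = 147 \left(-249\right) \left(-47\right) = \left(-36603\right) \left(-47\right) = 1720341$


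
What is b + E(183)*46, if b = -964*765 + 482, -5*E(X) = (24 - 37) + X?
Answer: -738542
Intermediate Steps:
E(X) = 13/5 - X/5 (E(X) = -((24 - 37) + X)/5 = -(-13 + X)/5 = 13/5 - X/5)
b = -736978 (b = -737460 + 482 = -736978)
b + E(183)*46 = -736978 + (13/5 - ⅕*183)*46 = -736978 + (13/5 - 183/5)*46 = -736978 - 34*46 = -736978 - 1564 = -738542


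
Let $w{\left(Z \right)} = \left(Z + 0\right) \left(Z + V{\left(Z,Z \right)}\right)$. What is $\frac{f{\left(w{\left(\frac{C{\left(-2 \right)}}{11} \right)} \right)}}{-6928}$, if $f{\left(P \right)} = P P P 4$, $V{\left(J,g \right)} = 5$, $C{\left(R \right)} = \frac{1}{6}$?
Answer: $- \frac{36264691}{143156641427712} \approx -2.5332 \cdot 10^{-7}$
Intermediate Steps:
$C{\left(R \right)} = \frac{1}{6}$
$w{\left(Z \right)} = Z \left(5 + Z\right)$ ($w{\left(Z \right)} = \left(Z + 0\right) \left(Z + 5\right) = Z \left(5 + Z\right)$)
$f{\left(P \right)} = 4 P^{3}$ ($f{\left(P \right)} = P^{2} P 4 = P^{3} \cdot 4 = 4 P^{3}$)
$\frac{f{\left(w{\left(\frac{C{\left(-2 \right)}}{11} \right)} \right)}}{-6928} = \frac{4 \left(\frac{1}{6 \cdot 11} \left(5 + \frac{1}{6 \cdot 11}\right)\right)^{3}}{-6928} = 4 \left(\frac{1}{6} \cdot \frac{1}{11} \left(5 + \frac{1}{6} \cdot \frac{1}{11}\right)\right)^{3} \left(- \frac{1}{6928}\right) = 4 \left(\frac{5 + \frac{1}{66}}{66}\right)^{3} \left(- \frac{1}{6928}\right) = 4 \left(\frac{1}{66} \cdot \frac{331}{66}\right)^{3} \left(- \frac{1}{6928}\right) = 4 \left(\frac{331}{4356}\right)^{3} \left(- \frac{1}{6928}\right) = 4 \cdot \frac{36264691}{82653950016} \left(- \frac{1}{6928}\right) = \frac{36264691}{20663487504} \left(- \frac{1}{6928}\right) = - \frac{36264691}{143156641427712}$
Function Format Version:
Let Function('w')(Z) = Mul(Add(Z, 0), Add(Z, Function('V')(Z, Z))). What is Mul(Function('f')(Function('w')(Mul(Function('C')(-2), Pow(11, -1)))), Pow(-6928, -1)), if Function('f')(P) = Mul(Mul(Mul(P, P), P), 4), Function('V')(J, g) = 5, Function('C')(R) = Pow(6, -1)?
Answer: Rational(-36264691, 143156641427712) ≈ -2.5332e-7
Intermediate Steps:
Function('C')(R) = Rational(1, 6)
Function('w')(Z) = Mul(Z, Add(5, Z)) (Function('w')(Z) = Mul(Add(Z, 0), Add(Z, 5)) = Mul(Z, Add(5, Z)))
Function('f')(P) = Mul(4, Pow(P, 3)) (Function('f')(P) = Mul(Mul(Pow(P, 2), P), 4) = Mul(Pow(P, 3), 4) = Mul(4, Pow(P, 3)))
Mul(Function('f')(Function('w')(Mul(Function('C')(-2), Pow(11, -1)))), Pow(-6928, -1)) = Mul(Mul(4, Pow(Mul(Mul(Rational(1, 6), Pow(11, -1)), Add(5, Mul(Rational(1, 6), Pow(11, -1)))), 3)), Pow(-6928, -1)) = Mul(Mul(4, Pow(Mul(Mul(Rational(1, 6), Rational(1, 11)), Add(5, Mul(Rational(1, 6), Rational(1, 11)))), 3)), Rational(-1, 6928)) = Mul(Mul(4, Pow(Mul(Rational(1, 66), Add(5, Rational(1, 66))), 3)), Rational(-1, 6928)) = Mul(Mul(4, Pow(Mul(Rational(1, 66), Rational(331, 66)), 3)), Rational(-1, 6928)) = Mul(Mul(4, Pow(Rational(331, 4356), 3)), Rational(-1, 6928)) = Mul(Mul(4, Rational(36264691, 82653950016)), Rational(-1, 6928)) = Mul(Rational(36264691, 20663487504), Rational(-1, 6928)) = Rational(-36264691, 143156641427712)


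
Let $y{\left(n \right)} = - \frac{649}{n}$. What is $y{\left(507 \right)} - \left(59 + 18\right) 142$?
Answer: $- \frac{5544187}{507} \approx -10935.0$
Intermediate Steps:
$y{\left(507 \right)} - \left(59 + 18\right) 142 = - \frac{649}{507} - \left(59 + 18\right) 142 = \left(-649\right) \frac{1}{507} - 77 \cdot 142 = - \frac{649}{507} - 10934 = - \frac{5544187}{507}$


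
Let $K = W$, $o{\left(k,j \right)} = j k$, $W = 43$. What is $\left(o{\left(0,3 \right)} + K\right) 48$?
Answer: $2064$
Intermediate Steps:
$K = 43$
$\left(o{\left(0,3 \right)} + K\right) 48 = \left(3 \cdot 0 + 43\right) 48 = \left(0 + 43\right) 48 = 43 \cdot 48 = 2064$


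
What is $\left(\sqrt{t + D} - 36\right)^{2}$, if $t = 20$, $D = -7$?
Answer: $\left(36 - \sqrt{13}\right)^{2} \approx 1049.4$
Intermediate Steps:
$\left(\sqrt{t + D} - 36\right)^{2} = \left(\sqrt{20 - 7} - 36\right)^{2} = \left(\sqrt{13} - 36\right)^{2} = \left(-36 + \sqrt{13}\right)^{2}$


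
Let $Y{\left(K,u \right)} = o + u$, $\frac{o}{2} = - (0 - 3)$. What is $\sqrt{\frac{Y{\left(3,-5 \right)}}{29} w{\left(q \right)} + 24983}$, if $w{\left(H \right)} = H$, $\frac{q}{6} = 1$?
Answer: $\frac{\sqrt{21010877}}{29} \approx 158.06$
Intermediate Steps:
$o = 6$ ($o = 2 \left(- (0 - 3)\right) = 2 \left(\left(-1\right) \left(-3\right)\right) = 2 \cdot 3 = 6$)
$q = 6$ ($q = 6 \cdot 1 = 6$)
$Y{\left(K,u \right)} = 6 + u$
$\sqrt{\frac{Y{\left(3,-5 \right)}}{29} w{\left(q \right)} + 24983} = \sqrt{\frac{6 - 5}{29} \cdot 6 + 24983} = \sqrt{1 \cdot \frac{1}{29} \cdot 6 + 24983} = \sqrt{\frac{1}{29} \cdot 6 + 24983} = \sqrt{\frac{6}{29} + 24983} = \sqrt{\frac{724513}{29}} = \frac{\sqrt{21010877}}{29}$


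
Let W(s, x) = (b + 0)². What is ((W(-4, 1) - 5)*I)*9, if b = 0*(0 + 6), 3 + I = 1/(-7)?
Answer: 990/7 ≈ 141.43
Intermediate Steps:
I = -22/7 (I = -3 + 1/(-7) = -3 - ⅐ = -22/7 ≈ -3.1429)
b = 0 (b = 0*6 = 0)
W(s, x) = 0 (W(s, x) = (0 + 0)² = 0² = 0)
((W(-4, 1) - 5)*I)*9 = ((0 - 5)*(-22/7))*9 = -5*(-22/7)*9 = (110/7)*9 = 990/7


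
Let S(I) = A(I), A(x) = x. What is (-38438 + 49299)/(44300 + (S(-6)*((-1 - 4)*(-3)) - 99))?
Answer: 10861/44111 ≈ 0.24622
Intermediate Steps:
S(I) = I
(-38438 + 49299)/(44300 + (S(-6)*((-1 - 4)*(-3)) - 99)) = (-38438 + 49299)/(44300 + (-6*(-1 - 4)*(-3) - 99)) = 10861/(44300 + (-(-30)*(-3) - 99)) = 10861/(44300 + (-6*15 - 99)) = 10861/(44300 + (-90 - 99)) = 10861/(44300 - 189) = 10861/44111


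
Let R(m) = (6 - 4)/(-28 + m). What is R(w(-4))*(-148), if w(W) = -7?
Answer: 296/35 ≈ 8.4571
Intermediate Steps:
R(m) = 2/(-28 + m)
R(w(-4))*(-148) = (2/(-28 - 7))*(-148) = (2/(-35))*(-148) = (2*(-1/35))*(-148) = -2/35*(-148) = 296/35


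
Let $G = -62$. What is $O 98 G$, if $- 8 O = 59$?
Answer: $\frac{89621}{2} \approx 44811.0$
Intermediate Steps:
$O = - \frac{59}{8}$ ($O = \left(- \frac{1}{8}\right) 59 = - \frac{59}{8} \approx -7.375$)
$O 98 G = \left(- \frac{59}{8}\right) 98 \left(-62\right) = \left(- \frac{2891}{4}\right) \left(-62\right) = \frac{89621}{2}$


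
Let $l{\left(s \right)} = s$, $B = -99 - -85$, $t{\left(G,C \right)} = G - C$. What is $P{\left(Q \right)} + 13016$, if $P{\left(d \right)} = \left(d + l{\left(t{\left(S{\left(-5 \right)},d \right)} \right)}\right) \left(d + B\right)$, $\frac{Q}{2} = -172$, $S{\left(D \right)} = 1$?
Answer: $12658$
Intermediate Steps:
$B = -14$ ($B = -99 + 85 = -14$)
$Q = -344$ ($Q = 2 \left(-172\right) = -344$)
$P{\left(d \right)} = -14 + d$ ($P{\left(d \right)} = \left(d - \left(-1 + d\right)\right) \left(d - 14\right) = 1 \left(-14 + d\right) = -14 + d$)
$P{\left(Q \right)} + 13016 = \left(-14 - 344\right) + 13016 = -358 + 13016 = 12658$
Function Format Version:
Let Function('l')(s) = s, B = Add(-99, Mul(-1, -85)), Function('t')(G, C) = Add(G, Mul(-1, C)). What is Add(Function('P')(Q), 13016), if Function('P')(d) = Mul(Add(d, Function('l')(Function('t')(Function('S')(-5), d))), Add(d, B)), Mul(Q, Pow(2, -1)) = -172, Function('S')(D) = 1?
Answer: 12658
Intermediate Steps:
B = -14 (B = Add(-99, 85) = -14)
Q = -344 (Q = Mul(2, -172) = -344)
Function('P')(d) = Add(-14, d) (Function('P')(d) = Mul(Add(d, Add(1, Mul(-1, d))), Add(d, -14)) = Mul(1, Add(-14, d)) = Add(-14, d))
Add(Function('P')(Q), 13016) = Add(Add(-14, -344), 13016) = Add(-358, 13016) = 12658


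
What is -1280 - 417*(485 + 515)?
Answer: -418280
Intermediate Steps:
-1280 - 417*(485 + 515) = -1280 - 417*1000 = -1280 - 417000 = -418280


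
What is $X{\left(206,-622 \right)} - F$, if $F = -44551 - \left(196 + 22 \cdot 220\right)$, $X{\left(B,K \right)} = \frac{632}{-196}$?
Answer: $\frac{2429605}{49} \approx 49584.0$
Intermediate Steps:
$X{\left(B,K \right)} = - \frac{158}{49}$ ($X{\left(B,K \right)} = 632 \left(- \frac{1}{196}\right) = - \frac{158}{49}$)
$F = -49587$ ($F = -44551 - \left(196 + 4840\right) = -44551 - 5036 = -49587$)
$X{\left(206,-622 \right)} - F = - \frac{158}{49} - -49587 = - \frac{158}{49} + 49587 = \frac{2429605}{49}$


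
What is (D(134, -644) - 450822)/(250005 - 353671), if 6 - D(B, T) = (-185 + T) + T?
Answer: 449343/103666 ≈ 4.3345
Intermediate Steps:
D(B, T) = 191 - 2*T (D(B, T) = 6 - ((-185 + T) + T) = 6 - (-185 + 2*T) = 6 + (185 - 2*T) = 191 - 2*T)
(D(134, -644) - 450822)/(250005 - 353671) = ((191 - 2*(-644)) - 450822)/(250005 - 353671) = ((191 + 1288) - 450822)/(-103666) = (1479 - 450822)*(-1/103666) = -449343*(-1/103666) = 449343/103666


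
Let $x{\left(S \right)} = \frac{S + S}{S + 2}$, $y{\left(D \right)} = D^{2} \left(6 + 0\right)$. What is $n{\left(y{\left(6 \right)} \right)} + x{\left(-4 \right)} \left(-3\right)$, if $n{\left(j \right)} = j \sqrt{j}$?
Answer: $-12 + 1296 \sqrt{6} \approx 3162.5$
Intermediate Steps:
$y{\left(D \right)} = 6 D^{2}$ ($y{\left(D \right)} = D^{2} \cdot 6 = 6 D^{2}$)
$n{\left(j \right)} = j^{\frac{3}{2}}$
$x{\left(S \right)} = \frac{2 S}{2 + S}$
$n{\left(y{\left(6 \right)} \right)} + x{\left(-4 \right)} \left(-3\right) = \left(6 \cdot 6^{2}\right)^{\frac{3}{2}} + 2 \left(-4\right) \frac{1}{2 - 4} \left(-3\right) = \left(6 \cdot 36\right)^{\frac{3}{2}} + 2 \left(-4\right) \frac{1}{-2} \left(-3\right) = 216^{\frac{3}{2}} + 2 \left(-4\right) \left(- \frac{1}{2}\right) \left(-3\right) = 1296 \sqrt{6} + 4 \left(-3\right) = 1296 \sqrt{6} - 12 = -12 + 1296 \sqrt{6}$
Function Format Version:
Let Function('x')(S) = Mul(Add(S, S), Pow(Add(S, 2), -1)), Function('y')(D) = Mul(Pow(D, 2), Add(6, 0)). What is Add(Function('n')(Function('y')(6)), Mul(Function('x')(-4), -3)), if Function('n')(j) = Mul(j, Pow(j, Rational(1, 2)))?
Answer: Add(-12, Mul(1296, Pow(6, Rational(1, 2)))) ≈ 3162.5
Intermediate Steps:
Function('y')(D) = Mul(6, Pow(D, 2)) (Function('y')(D) = Mul(Pow(D, 2), 6) = Mul(6, Pow(D, 2)))
Function('n')(j) = Pow(j, Rational(3, 2))
Function('x')(S) = Mul(2, S, Pow(Add(2, S), -1)) (Function('x')(S) = Mul(Mul(2, S), Pow(Add(2, S), -1)) = Mul(2, S, Pow(Add(2, S), -1)))
Add(Function('n')(Function('y')(6)), Mul(Function('x')(-4), -3)) = Add(Pow(Mul(6, Pow(6, 2)), Rational(3, 2)), Mul(Mul(2, -4, Pow(Add(2, -4), -1)), -3)) = Add(Pow(Mul(6, 36), Rational(3, 2)), Mul(Mul(2, -4, Pow(-2, -1)), -3)) = Add(Pow(216, Rational(3, 2)), Mul(Mul(2, -4, Rational(-1, 2)), -3)) = Add(Mul(1296, Pow(6, Rational(1, 2))), Mul(4, -3)) = Add(Mul(1296, Pow(6, Rational(1, 2))), -12) = Add(-12, Mul(1296, Pow(6, Rational(1, 2))))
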